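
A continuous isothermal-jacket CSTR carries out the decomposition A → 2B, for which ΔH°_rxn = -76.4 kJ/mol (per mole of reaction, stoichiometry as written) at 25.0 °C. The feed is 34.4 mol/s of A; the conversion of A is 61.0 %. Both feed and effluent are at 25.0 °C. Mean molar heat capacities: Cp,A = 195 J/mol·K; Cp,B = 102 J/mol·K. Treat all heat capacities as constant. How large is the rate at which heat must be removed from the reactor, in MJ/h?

Q_out = 5770 MJ/h

Extent of reaction ξ = 0.610 × 34.4 = 20.984 mol/s
Reaction term: ξ·ΔH°_rxn = 20.984 × -76.4 = -1603.2 kJ/s
Q = ΔH = -1603.2 kJ/s = -1603.2 kW
Heat removed = 5771.4 MJ/h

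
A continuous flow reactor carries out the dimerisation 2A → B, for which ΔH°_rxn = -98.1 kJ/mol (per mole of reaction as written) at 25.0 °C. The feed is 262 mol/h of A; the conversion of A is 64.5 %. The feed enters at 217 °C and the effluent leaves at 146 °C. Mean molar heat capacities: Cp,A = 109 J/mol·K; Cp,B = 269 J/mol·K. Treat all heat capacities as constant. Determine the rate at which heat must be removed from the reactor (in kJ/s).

Q_out = 2.72 kJ/s

Extent of reaction ξ = 0.645 × 262 / 2 = 84.495 mol/h
Reaction term: ξ·ΔH°_rxn = 84.495 × -98.1 = -8289 kJ/h
Sensible, feed 217→25 °C: -5483.1 kJ/h
Outlet flows (mol/h): A 93.01, B 84.495
Sensible, products 25→146 °C: 3976.9 kJ/h
Q = ΔH = -9795.2 kJ/h = -2.7209 kW
Heat removed = 2.7209 kJ/s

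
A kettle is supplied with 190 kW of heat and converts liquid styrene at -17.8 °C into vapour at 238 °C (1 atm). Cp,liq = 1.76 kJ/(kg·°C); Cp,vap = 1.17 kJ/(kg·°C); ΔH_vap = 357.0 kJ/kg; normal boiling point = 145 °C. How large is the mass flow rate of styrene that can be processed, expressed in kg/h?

ṁ = 909 kg/h

Δh = 1.76×(145−-17.8) + 357.0 + 1.17×(238−145) = 752.34 kJ/kg
Q = 190 kW = 190 kJ/s = 684000 kJ/h
ṁ = Q/Δh = 684000 / 752.34 = 909.17 kg/h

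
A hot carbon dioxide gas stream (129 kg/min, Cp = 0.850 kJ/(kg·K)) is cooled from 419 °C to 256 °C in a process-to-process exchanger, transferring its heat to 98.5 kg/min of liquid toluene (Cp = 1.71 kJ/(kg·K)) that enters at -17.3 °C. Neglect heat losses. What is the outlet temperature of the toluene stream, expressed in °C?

T_c,out = 88.8 °C

Heat released by hot stream: Q = 129 × 0.850 × (419 − 256) = 17873 kJ/min
Energy balance on cold side (adiabatic exchanger): Q = ṁ_c·Cp_c·(T_c,out − T_c,in)
T_c,out = -17.3 + 17873/(98.5 × 1.71) = 88.812 °C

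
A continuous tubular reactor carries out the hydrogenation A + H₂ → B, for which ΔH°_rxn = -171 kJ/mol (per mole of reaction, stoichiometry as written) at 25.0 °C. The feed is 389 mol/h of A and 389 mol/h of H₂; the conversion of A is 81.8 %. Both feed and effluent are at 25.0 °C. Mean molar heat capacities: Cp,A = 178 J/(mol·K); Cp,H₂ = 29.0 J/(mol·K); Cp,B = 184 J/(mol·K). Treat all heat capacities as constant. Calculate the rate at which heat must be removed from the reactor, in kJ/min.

Q_out = 907 kJ/min

Extent of reaction ξ = 0.818 × 389 = 318.2 mol/h
Reaction term: ξ·ΔH°_rxn = 318.2 × -171 = -54413 kJ/h
Q = ΔH = -54413 kJ/h = -15.115 kW
Heat removed = 906.88 kJ/min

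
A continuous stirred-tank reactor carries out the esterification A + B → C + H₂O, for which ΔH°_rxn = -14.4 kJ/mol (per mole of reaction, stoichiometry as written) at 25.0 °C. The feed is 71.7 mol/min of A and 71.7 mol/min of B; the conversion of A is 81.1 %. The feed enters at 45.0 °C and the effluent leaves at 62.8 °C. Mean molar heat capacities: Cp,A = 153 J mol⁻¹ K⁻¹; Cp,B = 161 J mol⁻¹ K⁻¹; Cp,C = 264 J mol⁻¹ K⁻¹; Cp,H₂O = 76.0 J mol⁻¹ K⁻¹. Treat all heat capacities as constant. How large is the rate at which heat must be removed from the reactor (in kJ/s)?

Extent of reaction ξ = 0.811 × 71.7 = 58.149 mol/min
Reaction term: ξ·ΔH°_rxn = 58.149 × -14.4 = -837.34 kJ/min
Sensible, feed 45.0→25 °C: -450.28 kJ/min
Outlet flows (mol/min): A 13.551, B 13.551, C 58.149, H₂O 58.149
Sensible, products 25→62.8 °C: 908.17 kJ/min
Q = ΔH = -379.45 kJ/min = -6.3241 kW
Heat removed = 6.3241 kJ/s

Q_out = 6.32 kJ/s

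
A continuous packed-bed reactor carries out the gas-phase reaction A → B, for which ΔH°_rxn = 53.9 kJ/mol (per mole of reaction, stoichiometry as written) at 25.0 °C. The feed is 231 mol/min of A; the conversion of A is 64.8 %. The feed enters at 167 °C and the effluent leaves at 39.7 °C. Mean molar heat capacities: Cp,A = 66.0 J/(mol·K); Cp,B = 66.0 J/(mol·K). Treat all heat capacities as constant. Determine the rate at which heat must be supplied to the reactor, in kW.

Extent of reaction ξ = 0.648 × 231 = 149.69 mol/min
Reaction term: ξ·ΔH°_rxn = 149.69 × 53.9 = 8068.2 kJ/min
Sensible, feed 167→25 °C: -2164.9 kJ/min
Outlet flows (mol/min): A 81.312, B 149.69
Sensible, products 25→39.7 °C: 224.12 kJ/min
Q = ΔH = 6127.4 kJ/min = 102.12 kW
Heat supplied = 102.12 kW

Q_in = 102 kW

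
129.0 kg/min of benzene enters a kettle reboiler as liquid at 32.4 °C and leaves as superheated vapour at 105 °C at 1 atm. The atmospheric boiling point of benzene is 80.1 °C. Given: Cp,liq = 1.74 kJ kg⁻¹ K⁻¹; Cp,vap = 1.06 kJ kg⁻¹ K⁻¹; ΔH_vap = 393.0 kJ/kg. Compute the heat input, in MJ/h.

liquid 32.4→80.1 °C: 82.998 kJ/kg
vaporisation at 80.1 °C: 393 kJ/kg
vapour 80.1→105 °C: 26.394 kJ/kg
Δh = 82.998 + 393 + 26.394 = 502.39 kJ/kg
Q = ṁ·Δh = 129.0 kg/min × 502.39 kJ/kg = 64809 kJ/min
|Q| = 1080.1 kW = 3888.5 MJ/h

Q = 3890 MJ/h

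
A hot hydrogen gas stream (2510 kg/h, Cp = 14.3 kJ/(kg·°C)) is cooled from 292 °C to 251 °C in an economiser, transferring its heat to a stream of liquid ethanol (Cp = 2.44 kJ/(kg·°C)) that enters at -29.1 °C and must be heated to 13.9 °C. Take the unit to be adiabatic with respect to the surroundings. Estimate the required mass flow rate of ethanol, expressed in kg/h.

Heat released by hot stream: Q = 2510 × 14.3 × (292 − 251) = 1.4716e+06 kJ/h
Energy balance on cold side (adiabatic exchanger): Q = ṁ_c·Cp_c·(T_c,out − T_c,in)
ṁ_c = 1.4716e+06 / [2.44 × (13.9 − -29.1)] = 14026 kg/h

ṁ_c = 14000 kg/h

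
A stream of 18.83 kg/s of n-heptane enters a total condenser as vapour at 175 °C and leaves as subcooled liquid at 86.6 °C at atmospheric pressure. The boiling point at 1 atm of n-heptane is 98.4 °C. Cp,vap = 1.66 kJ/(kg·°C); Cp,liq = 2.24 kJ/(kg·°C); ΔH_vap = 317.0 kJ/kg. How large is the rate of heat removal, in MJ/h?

Q_c = 31900 MJ/h

vapour 175→98.4 °C: -127.16 kJ/kg
condensation at 98.4 °C: -317 kJ/kg
liquid 98.4→86.6 °C: -26.432 kJ/kg
Δh = -127.16 + -317 + -26.432 = -470.59 kJ/kg
Q = ṁ·Δh = 18.83 kg/s × -470.59 kJ/kg = -8861.2 kJ/s
|Q| = 8861.2 kW = 31900 MJ/h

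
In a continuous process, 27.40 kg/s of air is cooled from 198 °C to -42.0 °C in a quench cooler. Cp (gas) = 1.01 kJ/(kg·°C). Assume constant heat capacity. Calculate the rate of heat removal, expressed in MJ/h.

Q = ṁ·Cp·ΔT = 27.40 × 1.01 × (-42.0 − 198) = -6641.8 kJ/s
Cooling duty = 23910 MJ/h

Q_c = 23900 MJ/h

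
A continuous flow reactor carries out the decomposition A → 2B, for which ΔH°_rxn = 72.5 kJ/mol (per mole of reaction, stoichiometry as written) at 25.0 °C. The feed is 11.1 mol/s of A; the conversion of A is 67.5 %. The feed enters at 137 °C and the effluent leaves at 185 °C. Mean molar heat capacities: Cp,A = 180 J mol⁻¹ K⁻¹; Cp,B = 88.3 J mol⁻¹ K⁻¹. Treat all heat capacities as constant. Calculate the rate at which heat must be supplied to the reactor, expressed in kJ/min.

Q_in = 38100 kJ/min

Extent of reaction ξ = 0.675 × 11.1 = 7.4925 mol/s
Reaction term: ξ·ΔH°_rxn = 7.4925 × 72.5 = 543.21 kJ/s
Sensible, feed 137→25 °C: -223.78 kJ/s
Outlet flows (mol/s): A 3.6075, B 14.985
Sensible, products 25→185 °C: 315.6 kJ/s
Q = ΔH = 635.03 kJ/s = 635.03 kW
Heat supplied = 38102 kJ/min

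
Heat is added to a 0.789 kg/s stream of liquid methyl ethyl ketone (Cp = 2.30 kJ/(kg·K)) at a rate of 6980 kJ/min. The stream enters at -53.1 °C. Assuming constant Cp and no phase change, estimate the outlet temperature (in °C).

T_out = 11.0 °C

Q = 6980 kJ/min = 116.33 kJ/s
ΔT = Q/(ṁ·Cp) = 116.33/(0.789×2.30) = 64.106 K
T_out = -53.1 + 64.106 = 11.006 °C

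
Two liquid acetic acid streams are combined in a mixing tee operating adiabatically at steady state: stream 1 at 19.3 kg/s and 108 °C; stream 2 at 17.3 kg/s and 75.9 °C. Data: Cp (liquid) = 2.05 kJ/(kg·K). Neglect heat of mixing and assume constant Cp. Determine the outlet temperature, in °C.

No heat crosses the boundary, so H_out = H_in.
T_out = Σ ṁᵢCp,ᵢTᵢ / Σ ṁᵢCp,ᵢ
      = 6964.8 / 75.03 = 92.827 °C

T_out = 92.8 °C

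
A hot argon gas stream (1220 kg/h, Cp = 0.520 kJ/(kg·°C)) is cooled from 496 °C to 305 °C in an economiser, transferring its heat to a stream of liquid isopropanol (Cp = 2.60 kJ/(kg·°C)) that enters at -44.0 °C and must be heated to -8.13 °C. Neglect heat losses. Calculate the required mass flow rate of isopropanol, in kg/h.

ṁ_c = 1300 kg/h

Heat released by hot stream: Q = 1220 × 0.520 × (496 − 305) = 121170 kJ/h
Energy balance on cold side (adiabatic exchanger): Q = ṁ_c·Cp_c·(T_c,out − T_c,in)
ṁ_c = 121170 / [2.60 × (-8.13 − -44.0)] = 1299.2 kg/h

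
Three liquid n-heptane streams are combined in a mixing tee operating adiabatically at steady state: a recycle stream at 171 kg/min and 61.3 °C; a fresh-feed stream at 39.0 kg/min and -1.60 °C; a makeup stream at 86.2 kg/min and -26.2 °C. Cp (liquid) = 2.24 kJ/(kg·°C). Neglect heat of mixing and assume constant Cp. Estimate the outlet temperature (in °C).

No heat crosses the boundary, so H_out = H_in.
Σ ṁᵢCp,ᵢTᵢ = 171×2.24×61.3 + 39.0×2.24×-1.60 + 86.2×2.24×-26.2 = 18282
Σ ṁᵢCp,ᵢ = 171×2.24 + 39.0×2.24 + 86.2×2.24 = 663.49
T_out = 18282 / 663.49 = 27.554 °C

T_out = 27.6 °C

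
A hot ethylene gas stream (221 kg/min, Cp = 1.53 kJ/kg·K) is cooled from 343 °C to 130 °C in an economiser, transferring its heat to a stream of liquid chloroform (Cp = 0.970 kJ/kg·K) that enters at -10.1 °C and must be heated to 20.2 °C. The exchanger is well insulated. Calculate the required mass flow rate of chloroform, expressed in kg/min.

ṁ_c = 2450 kg/min

Heat released by hot stream: Q = 221 × 1.53 × (343 − 130) = 72022 kJ/min
Energy balance on cold side (adiabatic exchanger): Q = ṁ_c·Cp_c·(T_c,out − T_c,in)
ṁ_c = 72022 / [0.970 × (20.2 − -10.1)] = 2450.5 kg/min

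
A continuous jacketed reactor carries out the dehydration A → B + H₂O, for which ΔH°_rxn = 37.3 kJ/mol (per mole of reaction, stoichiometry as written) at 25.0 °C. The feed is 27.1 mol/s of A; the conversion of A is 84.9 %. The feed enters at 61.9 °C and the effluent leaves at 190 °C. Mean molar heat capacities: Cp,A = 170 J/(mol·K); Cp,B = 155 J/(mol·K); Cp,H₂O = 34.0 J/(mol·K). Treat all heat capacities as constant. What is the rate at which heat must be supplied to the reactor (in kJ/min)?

Q_in = 91200 kJ/min

Extent of reaction ξ = 0.849 × 27.1 = 23.008 mol/s
Reaction term: ξ·ΔH°_rxn = 23.008 × 37.3 = 858.19 kJ/s
Sensible, feed 61.9→25 °C: -170 kJ/s
Outlet flows (mol/s): A 4.0921, B 23.008, H₂O 23.008
Sensible, products 25→190 °C: 832.28 kJ/s
Q = ΔH = 1520.5 kJ/s = 1520.5 kW
Heat supplied = 91229 kJ/min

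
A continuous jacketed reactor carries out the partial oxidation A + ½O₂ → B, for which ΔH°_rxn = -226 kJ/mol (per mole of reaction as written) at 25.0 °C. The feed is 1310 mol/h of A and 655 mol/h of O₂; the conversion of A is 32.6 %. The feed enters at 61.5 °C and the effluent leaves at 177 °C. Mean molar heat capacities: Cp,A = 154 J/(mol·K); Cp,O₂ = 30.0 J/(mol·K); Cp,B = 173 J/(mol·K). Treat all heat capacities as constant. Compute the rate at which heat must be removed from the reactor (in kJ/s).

Extent of reaction ξ = 0.326 × 1310 = 427.06 mol/h
Reaction term: ξ·ΔH°_rxn = 427.06 × -226 = -96516 kJ/h
Sensible, feed 61.5→25 °C: -8080.7 kJ/h
Outlet flows (mol/h): A 882.94, O₂ 441.47, B 427.06
Sensible, products 25→177 °C: 33911 kJ/h
Q = ΔH = -70685 kJ/h = -19.635 kW
Heat removed = 19.635 kJ/s

Q_out = 19.6 kJ/s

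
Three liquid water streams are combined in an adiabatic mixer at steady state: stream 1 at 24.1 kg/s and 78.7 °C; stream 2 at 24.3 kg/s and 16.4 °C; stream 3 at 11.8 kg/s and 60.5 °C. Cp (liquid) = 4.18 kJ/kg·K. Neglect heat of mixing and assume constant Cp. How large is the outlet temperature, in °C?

T_out = 50.0 °C

No heat crosses the boundary, so H_out = H_in.
Σ ṁᵢCp,ᵢTᵢ = 24.1×4.18×78.7 + 24.3×4.18×16.4 + 11.8×4.18×60.5 = 12578
Σ ṁᵢCp,ᵢ = 24.1×4.18 + 24.3×4.18 + 11.8×4.18 = 251.64
T_out = 12578 / 251.64 = 49.985 °C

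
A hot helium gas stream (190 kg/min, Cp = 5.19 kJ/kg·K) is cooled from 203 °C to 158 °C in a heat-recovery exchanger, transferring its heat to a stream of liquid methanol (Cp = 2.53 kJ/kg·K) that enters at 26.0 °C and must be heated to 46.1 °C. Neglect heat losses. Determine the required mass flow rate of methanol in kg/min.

ṁ_c = 873 kg/min

Heat released by hot stream: Q = 190 × 5.19 × (203 − 158) = 44374 kJ/min
Energy balance on cold side (adiabatic exchanger): Q = ṁ_c·Cp_c·(T_c,out − T_c,in)
ṁ_c = 44374 / [2.53 × (46.1 − 26.0)] = 872.6 kg/min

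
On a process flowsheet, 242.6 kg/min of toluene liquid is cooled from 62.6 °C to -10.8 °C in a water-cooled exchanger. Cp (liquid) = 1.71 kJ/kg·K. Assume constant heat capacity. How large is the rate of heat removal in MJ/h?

Q_c = 1830 MJ/h

Q = ṁ·Cp·ΔT = 242.6 × 1.71 × (-10.8 − 62.6) = -30450 kJ/min
Converting: 30450 / 60 s = 507.49 kW
Cooling duty = 1827 MJ/h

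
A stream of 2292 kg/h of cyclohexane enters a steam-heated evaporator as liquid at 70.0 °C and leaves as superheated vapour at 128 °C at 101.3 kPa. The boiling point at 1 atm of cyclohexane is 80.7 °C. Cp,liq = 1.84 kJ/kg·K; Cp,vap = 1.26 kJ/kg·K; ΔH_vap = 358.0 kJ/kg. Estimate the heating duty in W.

liquid 70.0→80.7 °C: 19.688 kJ/kg
vaporisation at 80.7 °C: 358 kJ/kg
vapour 80.7→128 °C: 59.598 kJ/kg
Δh = 19.688 + 358 + 59.598 = 437.29 kJ/kg
Q = ṁ·Δh = 2292 kg/h × 437.29 kJ/kg = 1.0023e+06 kJ/h
|Q| = 278.41 kW = 278410 W

Q = 278000 W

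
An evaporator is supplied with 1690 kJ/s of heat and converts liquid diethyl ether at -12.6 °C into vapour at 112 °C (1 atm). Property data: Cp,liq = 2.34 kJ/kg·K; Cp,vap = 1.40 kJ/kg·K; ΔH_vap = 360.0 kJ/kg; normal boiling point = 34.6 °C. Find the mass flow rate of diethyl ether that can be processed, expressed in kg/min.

Δh = 2.34×(34.6−-12.6) + 360.0 + 1.40×(112−34.6) = 578.81 kJ/kg
Q = 1690 kJ/s = 1690 kJ/s = 101400 kJ/min
ṁ = Q/Δh = 101400 / 578.81 = 175.19 kg/min

ṁ = 175 kg/min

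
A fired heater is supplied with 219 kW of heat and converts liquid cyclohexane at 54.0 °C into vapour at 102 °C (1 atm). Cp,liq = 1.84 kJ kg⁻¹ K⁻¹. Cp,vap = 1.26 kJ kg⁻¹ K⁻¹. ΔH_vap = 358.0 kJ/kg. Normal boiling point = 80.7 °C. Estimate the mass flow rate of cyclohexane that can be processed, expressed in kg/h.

ṁ = 1820 kg/h

Δh = 1.84×(80.7−54.0) + 358.0 + 1.26×(102−80.7) = 433.97 kJ/kg
Q = 219 kW = 219 kJ/s = 788400 kJ/h
ṁ = Q/Δh = 788400 / 433.97 = 1816.7 kg/h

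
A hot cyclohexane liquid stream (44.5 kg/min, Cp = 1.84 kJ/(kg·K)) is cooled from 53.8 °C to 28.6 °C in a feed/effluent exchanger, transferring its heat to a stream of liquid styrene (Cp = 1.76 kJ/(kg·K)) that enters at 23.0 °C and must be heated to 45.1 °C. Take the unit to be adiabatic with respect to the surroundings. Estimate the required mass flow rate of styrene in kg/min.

Heat released by hot stream: Q = 44.5 × 1.84 × (53.8 − 28.6) = 2063.4 kJ/min
Energy balance on cold side (adiabatic exchanger): Q = ṁ_c·Cp_c·(T_c,out − T_c,in)
ṁ_c = 2063.4 / [1.76 × (45.1 − 23.0)] = 53.049 kg/min

ṁ_c = 53.0 kg/min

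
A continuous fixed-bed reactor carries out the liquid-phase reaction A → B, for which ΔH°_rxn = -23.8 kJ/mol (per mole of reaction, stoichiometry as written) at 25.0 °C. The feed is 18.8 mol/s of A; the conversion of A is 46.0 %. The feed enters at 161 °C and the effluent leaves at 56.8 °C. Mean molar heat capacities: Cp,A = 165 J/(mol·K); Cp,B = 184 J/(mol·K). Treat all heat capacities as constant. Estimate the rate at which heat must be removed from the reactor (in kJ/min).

Q_out = 31400 kJ/min

Extent of reaction ξ = 0.460 × 18.8 = 8.648 mol/s
Reaction term: ξ·ΔH°_rxn = 8.648 × -23.8 = -205.82 kJ/s
Sensible, feed 161→25 °C: -421.87 kJ/s
Outlet flows (mol/s): A 10.152, B 8.648
Sensible, products 25→56.8 °C: 103.87 kJ/s
Q = ΔH = -523.83 kJ/s = -523.83 kW
Heat removed = 31430 kJ/min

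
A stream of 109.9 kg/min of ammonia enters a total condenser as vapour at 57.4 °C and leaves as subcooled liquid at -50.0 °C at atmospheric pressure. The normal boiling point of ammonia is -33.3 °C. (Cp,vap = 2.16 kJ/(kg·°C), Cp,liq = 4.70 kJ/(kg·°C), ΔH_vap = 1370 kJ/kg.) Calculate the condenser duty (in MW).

vapour 57.4→-33.3 °C: -195.91 kJ/kg
condensation at -33.3 °C: -1370 kJ/kg
liquid -33.3→-50.0 °C: -78.49 kJ/kg
Δh = -195.91 + -1370 + -78.49 = -1644.4 kJ/kg
Q = ṁ·Δh = 109.9 kg/min × -1644.4 kJ/kg = -180720 kJ/min
|Q| = 3012 kW = 3.012 MW

Q_c = 3.01 MW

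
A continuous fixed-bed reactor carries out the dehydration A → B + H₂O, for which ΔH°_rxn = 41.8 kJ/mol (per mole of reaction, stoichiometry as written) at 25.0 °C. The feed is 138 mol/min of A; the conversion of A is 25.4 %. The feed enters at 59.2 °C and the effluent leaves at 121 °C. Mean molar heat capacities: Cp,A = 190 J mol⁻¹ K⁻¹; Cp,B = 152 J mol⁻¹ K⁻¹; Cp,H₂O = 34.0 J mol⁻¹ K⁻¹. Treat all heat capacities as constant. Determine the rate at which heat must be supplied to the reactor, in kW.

Q_in = 51.2 kW

Extent of reaction ξ = 0.254 × 138 = 35.052 mol/min
Reaction term: ξ·ΔH°_rxn = 35.052 × 41.8 = 1465.2 kJ/min
Sensible, feed 59.2→25 °C: -896.72 kJ/min
Outlet flows (mol/min): A 102.95, B 35.052, H₂O 35.052
Sensible, products 25→121 °C: 2503.7 kJ/min
Q = ΔH = 3072.1 kJ/min = 51.202 kW
Heat supplied = 51.202 kW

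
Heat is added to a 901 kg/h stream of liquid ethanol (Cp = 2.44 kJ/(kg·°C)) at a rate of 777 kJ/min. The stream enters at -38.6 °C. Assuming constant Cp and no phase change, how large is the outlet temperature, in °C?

Q = 777 kJ/min = 46620 kJ/h
ΔT = Q/(ṁ·Cp) = 46620/(901×2.44) = 21.206 K
T_out = -38.6 + 21.206 = -17.394 °C

T_out = -17.4 °C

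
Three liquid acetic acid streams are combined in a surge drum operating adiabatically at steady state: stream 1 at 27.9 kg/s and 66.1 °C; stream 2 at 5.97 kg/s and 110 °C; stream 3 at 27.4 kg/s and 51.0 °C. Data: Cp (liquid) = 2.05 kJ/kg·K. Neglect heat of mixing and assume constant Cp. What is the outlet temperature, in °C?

Energy balance with Q = 0: Σ ṁᵢCp,ᵢ(T_out − Tᵢ) = 0
Σ ṁᵢCp,ᵢTᵢ = 27.9×2.05×66.1 + 5.97×2.05×110 + 27.4×2.05×51.0 = 7991.5
Σ ṁᵢCp,ᵢ = 27.9×2.05 + 5.97×2.05 + 27.4×2.05 = 125.6
T_out = 7991.5 / 125.6 = 63.625 °C

T_out = 63.6 °C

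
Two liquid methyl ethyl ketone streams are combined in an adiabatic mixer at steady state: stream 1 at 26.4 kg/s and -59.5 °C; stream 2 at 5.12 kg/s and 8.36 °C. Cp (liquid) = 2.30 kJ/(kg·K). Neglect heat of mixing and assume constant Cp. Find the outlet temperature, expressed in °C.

T_out = -48.5 °C

Energy balance with Q = 0: Σ ṁᵢCp,ᵢ(T_out − Tᵢ) = 0
T_out = Σ ṁᵢCp,ᵢTᵢ / Σ ṁᵢCp,ᵢ
      = -3514.4 / 72.496 = -48.477 °C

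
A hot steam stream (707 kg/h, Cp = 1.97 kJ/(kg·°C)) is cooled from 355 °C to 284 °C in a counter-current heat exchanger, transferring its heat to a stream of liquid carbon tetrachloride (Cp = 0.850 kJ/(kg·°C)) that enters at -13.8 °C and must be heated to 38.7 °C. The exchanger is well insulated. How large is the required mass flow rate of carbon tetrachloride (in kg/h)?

Heat released by hot stream: Q = 707 × 1.97 × (355 − 284) = 98888 kJ/h
Energy balance on cold side (adiabatic exchanger): Q = ṁ_c·Cp_c·(T_c,out − T_c,in)
ṁ_c = 98888 / [0.850 × (38.7 − -13.8)] = 2216 kg/h

ṁ_c = 2220 kg/h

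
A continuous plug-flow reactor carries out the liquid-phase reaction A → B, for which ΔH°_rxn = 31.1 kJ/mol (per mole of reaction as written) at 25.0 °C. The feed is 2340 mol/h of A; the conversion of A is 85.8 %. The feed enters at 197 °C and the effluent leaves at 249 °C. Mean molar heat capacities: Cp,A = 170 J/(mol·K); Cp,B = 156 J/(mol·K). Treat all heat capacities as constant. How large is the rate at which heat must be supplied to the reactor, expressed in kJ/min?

Q_in = 1280 kJ/min

Extent of reaction ξ = 0.858 × 2340 = 2007.7 mol/h
Reaction term: ξ·ΔH°_rxn = 2007.7 × 31.1 = 62440 kJ/h
Sensible, feed 197→25 °C: -68422 kJ/h
Outlet flows (mol/h): A 332.28, B 2007.7
Sensible, products 25→249 °C: 82811 kJ/h
Q = ΔH = 76829 kJ/h = 21.342 kW
Heat supplied = 1280.5 kJ/min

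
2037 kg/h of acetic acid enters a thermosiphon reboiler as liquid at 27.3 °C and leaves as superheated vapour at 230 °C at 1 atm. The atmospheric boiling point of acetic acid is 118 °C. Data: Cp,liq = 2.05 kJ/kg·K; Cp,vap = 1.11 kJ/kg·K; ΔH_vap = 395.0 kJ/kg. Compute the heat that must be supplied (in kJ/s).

Q = 399 kJ/s

liquid 27.3→118 °C: 185.94 kJ/kg
vaporisation at 118 °C: 395 kJ/kg
vapour 118→230 °C: 124.32 kJ/kg
Δh = 185.94 + 395 + 124.32 = 705.25 kJ/kg
Q = ṁ·Δh = 2037 kg/h × 705.25 kJ/kg = 1.4366e+06 kJ/h
|Q| = 399.06 kW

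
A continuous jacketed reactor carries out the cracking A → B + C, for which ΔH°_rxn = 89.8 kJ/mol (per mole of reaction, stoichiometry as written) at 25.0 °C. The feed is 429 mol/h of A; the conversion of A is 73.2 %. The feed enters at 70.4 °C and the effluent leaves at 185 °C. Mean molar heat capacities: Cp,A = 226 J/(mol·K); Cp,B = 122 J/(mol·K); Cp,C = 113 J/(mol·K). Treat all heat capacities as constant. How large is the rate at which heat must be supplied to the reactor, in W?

Q_in = 11000 W

Extent of reaction ξ = 0.732 × 429 = 314.03 mol/h
Reaction term: ξ·ΔH°_rxn = 314.03 × 89.8 = 28200 kJ/h
Sensible, feed 70.4→25 °C: -4401.7 kJ/h
Outlet flows (mol/h): A 114.97, B 314.03, C 314.03
Sensible, products 25→185 °C: 15965 kJ/h
Q = ΔH = 39763 kJ/h = 11.045 kW
Heat supplied = 11045 W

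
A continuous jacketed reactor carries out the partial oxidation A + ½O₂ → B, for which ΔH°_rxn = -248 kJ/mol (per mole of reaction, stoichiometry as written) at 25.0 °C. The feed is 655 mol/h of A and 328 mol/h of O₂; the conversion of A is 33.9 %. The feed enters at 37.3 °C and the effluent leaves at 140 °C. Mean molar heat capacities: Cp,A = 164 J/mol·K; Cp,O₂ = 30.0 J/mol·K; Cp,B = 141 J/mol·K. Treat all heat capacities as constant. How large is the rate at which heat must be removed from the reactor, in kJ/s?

Q_out = 12.2 kJ/s

Extent of reaction ξ = 0.339 × 655 = 222.05 mol/h
Reaction term: ξ·ΔH°_rxn = 222.05 × -248 = -55067 kJ/h
Sensible, feed 37.3→25 °C: -1442.3 kJ/h
Outlet flows (mol/h): A 432.95, O₂ 216.98, B 222.05
Sensible, products 25→140 °C: 12515 kJ/h
Q = ΔH = -43995 kJ/h = -12.221 kW
Heat removed = 12.221 kJ/s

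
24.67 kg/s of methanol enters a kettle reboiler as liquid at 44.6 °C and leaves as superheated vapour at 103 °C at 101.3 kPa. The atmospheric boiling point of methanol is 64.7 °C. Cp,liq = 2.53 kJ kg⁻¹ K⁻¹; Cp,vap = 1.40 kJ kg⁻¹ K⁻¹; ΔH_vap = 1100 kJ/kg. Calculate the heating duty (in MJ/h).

liquid 44.6→64.7 °C: 50.853 kJ/kg
vaporisation at 64.7 °C: 1100 kJ/kg
vapour 64.7→103 °C: 53.62 kJ/kg
Δh = 50.853 + 1100 + 53.62 = 1204.5 kJ/kg
Q = ṁ·Δh = 24.67 kg/s × 1204.5 kJ/kg = 29714 kJ/s
|Q| = 29714 kW = 106970 MJ/h

Q = 107000 MJ/h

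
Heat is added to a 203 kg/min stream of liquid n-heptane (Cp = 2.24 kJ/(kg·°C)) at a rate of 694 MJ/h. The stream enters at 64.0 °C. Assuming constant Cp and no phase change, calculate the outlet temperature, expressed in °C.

T_out = 89.4 °C

Q = 694 MJ/h = 11567 kJ/min
ΔT = Q/(ṁ·Cp) = 11567/(203×2.24) = 25.437 K
T_out = 64.0 + 25.437 = 89.437 °C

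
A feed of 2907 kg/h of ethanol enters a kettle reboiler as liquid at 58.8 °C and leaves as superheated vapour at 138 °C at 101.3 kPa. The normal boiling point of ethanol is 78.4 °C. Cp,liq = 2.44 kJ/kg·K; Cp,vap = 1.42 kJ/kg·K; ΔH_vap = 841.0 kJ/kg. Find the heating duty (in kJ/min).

Q = 47200 kJ/min

liquid 58.8→78.4 °C: 47.824 kJ/kg
vaporisation at 78.4 °C: 841 kJ/kg
vapour 78.4→138 °C: 84.632 kJ/kg
Δh = 47.824 + 841 + 84.632 = 973.46 kJ/kg
Q = ṁ·Δh = 2907 kg/h × 973.46 kJ/kg = 2.8298e+06 kJ/h
|Q| = 786.07 kW = 47164 kJ/min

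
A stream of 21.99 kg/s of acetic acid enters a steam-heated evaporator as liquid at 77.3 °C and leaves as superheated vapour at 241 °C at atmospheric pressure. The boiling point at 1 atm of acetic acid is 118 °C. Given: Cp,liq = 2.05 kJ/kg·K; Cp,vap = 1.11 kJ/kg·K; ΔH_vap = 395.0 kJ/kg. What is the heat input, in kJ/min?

liquid 77.3→118 °C: 83.435 kJ/kg
vaporisation at 118 °C: 395 kJ/kg
vapour 118→241 °C: 136.53 kJ/kg
Δh = 83.435 + 395 + 136.53 = 614.97 kJ/kg
Q = ṁ·Δh = 21.99 kg/s × 614.97 kJ/kg = 13523 kJ/s
|Q| = 13523 kW = 811380 kJ/min

Q = 811000 kJ/min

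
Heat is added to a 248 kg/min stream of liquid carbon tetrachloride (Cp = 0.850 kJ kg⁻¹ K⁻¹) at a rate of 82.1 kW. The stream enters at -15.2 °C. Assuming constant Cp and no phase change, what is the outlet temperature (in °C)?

Q = 82.1 kW = 4926 kJ/min
ΔT = Q/(ṁ·Cp) = 4926/(248×0.850) = 23.368 K
T_out = -15.2 + 23.368 = 8.1681 °C

T_out = 8.17 °C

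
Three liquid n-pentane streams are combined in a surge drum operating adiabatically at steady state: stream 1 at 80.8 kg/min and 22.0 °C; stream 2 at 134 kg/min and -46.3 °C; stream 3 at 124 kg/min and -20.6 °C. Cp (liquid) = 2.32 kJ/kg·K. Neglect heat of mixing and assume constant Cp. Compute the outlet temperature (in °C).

Energy balance with Q = 0: Σ ṁᵢCp,ᵢ(T_out − Tᵢ) = 0
Σ ṁᵢCp,ᵢTᵢ = 80.8×2.32×22.0 + 134×2.32×-46.3 + 124×2.32×-20.6 = -16196
Σ ṁᵢCp,ᵢ = 80.8×2.32 + 134×2.32 + 124×2.32 = 786.02
T_out = -16196 / 786.02 = -20.605 °C

T_out = -20.6 °C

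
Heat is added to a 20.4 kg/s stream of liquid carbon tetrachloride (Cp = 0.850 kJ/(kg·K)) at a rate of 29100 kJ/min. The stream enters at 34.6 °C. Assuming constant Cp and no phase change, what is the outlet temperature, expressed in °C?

T_out = 62.6 °C

Q = 29100 kJ/min = 485 kJ/s
ΔT = Q/(ṁ·Cp) = 485/(20.4×0.850) = 27.97 K
T_out = 34.6 + 27.97 = 62.57 °C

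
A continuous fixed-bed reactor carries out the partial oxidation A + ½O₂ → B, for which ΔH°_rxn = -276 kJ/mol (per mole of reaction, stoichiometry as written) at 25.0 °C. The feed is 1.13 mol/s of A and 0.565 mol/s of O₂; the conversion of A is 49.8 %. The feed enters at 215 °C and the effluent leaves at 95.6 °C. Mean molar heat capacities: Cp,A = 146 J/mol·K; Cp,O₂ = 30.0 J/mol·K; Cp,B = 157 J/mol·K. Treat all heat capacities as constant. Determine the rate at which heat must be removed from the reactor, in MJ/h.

Q_out = 638 MJ/h

Extent of reaction ξ = 0.498 × 1.13 = 0.56274 mol/s
Reaction term: ξ·ΔH°_rxn = 0.56274 × -276 = -155.32 kJ/s
Sensible, feed 215→25 °C: -34.567 kJ/s
Outlet flows (mol/s): A 0.56726, O₂ 0.28363, B 0.56274
Sensible, products 25→95.6 °C: 12.685 kJ/s
Q = ΔH = -177.2 kJ/s = -177.2 kW
Heat removed = 637.91 MJ/h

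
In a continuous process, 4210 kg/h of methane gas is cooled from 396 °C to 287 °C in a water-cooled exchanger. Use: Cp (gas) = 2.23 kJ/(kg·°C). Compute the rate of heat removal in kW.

Q = ṁ·Cp·ΔT = 4210 × 2.23 × (287 − 396) = -1.0233e+06 kJ/h
Converting: 1.0233e+06 / 3600 s = 284.26 kW

Q_c = 284 kW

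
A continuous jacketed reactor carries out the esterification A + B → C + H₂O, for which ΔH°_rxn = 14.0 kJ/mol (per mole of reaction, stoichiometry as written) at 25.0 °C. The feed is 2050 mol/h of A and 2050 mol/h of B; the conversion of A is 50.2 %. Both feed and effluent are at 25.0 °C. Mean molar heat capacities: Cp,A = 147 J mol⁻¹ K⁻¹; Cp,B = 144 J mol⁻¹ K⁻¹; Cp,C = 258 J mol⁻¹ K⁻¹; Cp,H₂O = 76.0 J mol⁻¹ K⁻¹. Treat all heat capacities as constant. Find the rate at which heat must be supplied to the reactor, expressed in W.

Q_in = 4000 W

Extent of reaction ξ = 0.502 × 2050 = 1029.1 mol/h
Reaction term: ξ·ΔH°_rxn = 1029.1 × 14.0 = 14407 kJ/h
Q = ΔH = 14407 kJ/h = 4.0021 kW
Heat supplied = 4002.1 W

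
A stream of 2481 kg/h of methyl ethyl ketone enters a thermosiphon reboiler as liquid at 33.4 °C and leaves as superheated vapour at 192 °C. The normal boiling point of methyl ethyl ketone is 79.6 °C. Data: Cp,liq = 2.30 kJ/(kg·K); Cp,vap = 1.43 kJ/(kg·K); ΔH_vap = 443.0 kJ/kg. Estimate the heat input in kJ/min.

liquid 33.4→79.6 °C: 106.26 kJ/kg
vaporisation at 79.6 °C: 443 kJ/kg
vapour 79.6→192 °C: 160.73 kJ/kg
Δh = 106.26 + 443 + 160.73 = 709.99 kJ/kg
Q = ṁ·Δh = 2481 kg/h × 709.99 kJ/kg = 1.7615e+06 kJ/h
|Q| = 489.3 kW = 29358 kJ/min

Q = 29400 kJ/min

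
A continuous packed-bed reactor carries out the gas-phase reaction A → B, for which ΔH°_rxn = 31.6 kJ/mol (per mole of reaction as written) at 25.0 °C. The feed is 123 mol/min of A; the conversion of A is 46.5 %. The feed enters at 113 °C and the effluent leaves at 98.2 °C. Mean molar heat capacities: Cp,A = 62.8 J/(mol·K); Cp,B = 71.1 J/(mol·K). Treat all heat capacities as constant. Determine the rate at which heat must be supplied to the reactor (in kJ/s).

Q_in = 28.8 kJ/s

Extent of reaction ξ = 0.465 × 123 = 57.195 mol/min
Reaction term: ξ·ΔH°_rxn = 57.195 × 31.6 = 1807.4 kJ/min
Sensible, feed 113→25 °C: -679.75 kJ/min
Outlet flows (mol/min): A 65.805, B 57.195
Sensible, products 25→98.2 °C: 600.18 kJ/min
Q = ΔH = 1727.8 kJ/min = 28.797 kW
Heat supplied = 28.797 kJ/s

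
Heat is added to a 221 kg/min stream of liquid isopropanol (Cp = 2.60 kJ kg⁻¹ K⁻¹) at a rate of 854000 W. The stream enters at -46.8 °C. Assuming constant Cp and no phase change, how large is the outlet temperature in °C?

Q = 854000 W = 51240 kJ/min
ΔT = Q/(ṁ·Cp) = 51240/(221×2.60) = 89.175 K
T_out = -46.8 + 89.175 = 42.375 °C

T_out = 42.4 °C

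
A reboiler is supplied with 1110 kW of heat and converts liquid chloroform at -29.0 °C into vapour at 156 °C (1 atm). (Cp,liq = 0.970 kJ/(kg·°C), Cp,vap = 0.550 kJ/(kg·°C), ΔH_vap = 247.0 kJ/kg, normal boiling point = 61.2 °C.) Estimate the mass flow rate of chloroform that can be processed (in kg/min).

ṁ = 172 kg/min

Δh = 0.970×(61.2−-29.0) + 247.0 + 0.550×(156−61.2) = 386.63 kJ/kg
Q = 1110 kW = 1110 kJ/s = 66600 kJ/min
ṁ = Q/Δh = 66600 / 386.63 = 172.26 kg/min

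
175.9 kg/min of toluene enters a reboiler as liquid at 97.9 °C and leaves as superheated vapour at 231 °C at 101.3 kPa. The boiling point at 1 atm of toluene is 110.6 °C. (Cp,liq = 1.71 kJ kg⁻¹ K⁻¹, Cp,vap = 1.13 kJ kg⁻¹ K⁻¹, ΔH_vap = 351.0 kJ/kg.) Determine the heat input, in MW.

Q = 1.49 MW

liquid 97.9→110.6 °C: 21.717 kJ/kg
vaporisation at 110.6 °C: 351 kJ/kg
vapour 110.6→231 °C: 136.05 kJ/kg
Δh = 21.717 + 351 + 136.05 = 508.77 kJ/kg
Q = ṁ·Δh = 175.9 kg/min × 508.77 kJ/kg = 89492 kJ/min
|Q| = 1491.5 kW = 1.4915 MW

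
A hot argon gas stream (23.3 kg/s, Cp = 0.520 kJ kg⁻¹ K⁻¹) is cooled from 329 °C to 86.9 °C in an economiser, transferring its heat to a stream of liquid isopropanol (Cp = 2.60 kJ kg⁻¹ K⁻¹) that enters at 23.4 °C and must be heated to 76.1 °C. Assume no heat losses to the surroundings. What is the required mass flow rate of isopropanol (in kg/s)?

Heat released by hot stream: Q = 23.3 × 0.520 × (329 − 86.9) = 2933.3 kJ/s
Energy balance on cold side (adiabatic exchanger): Q = ṁ_c·Cp_c·(T_c,out − T_c,in)
ṁ_c = 2933.3 / [2.60 × (76.1 − 23.4)] = 21.408 kg/s

ṁ_c = 21.4 kg/s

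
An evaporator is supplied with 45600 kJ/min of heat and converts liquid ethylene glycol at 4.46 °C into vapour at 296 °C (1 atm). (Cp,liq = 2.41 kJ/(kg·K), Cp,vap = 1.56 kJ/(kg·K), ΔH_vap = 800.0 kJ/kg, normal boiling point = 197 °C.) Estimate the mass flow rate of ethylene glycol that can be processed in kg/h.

ṁ = 1930 kg/h

Δh = 2.41×(197−4.46) + 800.0 + 1.56×(296−197) = 1418.5 kJ/kg
Q = 45600 kJ/min = 760 kJ/s = 2.736e+06 kJ/h
ṁ = Q/Δh = 2.736e+06 / 1418.5 = 1928.9 kg/h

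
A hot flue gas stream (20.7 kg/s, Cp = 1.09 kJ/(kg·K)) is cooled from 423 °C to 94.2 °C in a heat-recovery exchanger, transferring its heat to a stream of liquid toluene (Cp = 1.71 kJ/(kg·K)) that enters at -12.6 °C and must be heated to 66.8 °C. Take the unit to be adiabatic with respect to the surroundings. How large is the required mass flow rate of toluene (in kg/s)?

ṁ_c = 54.6 kg/s

Heat released by hot stream: Q = 20.7 × 1.09 × (423 − 94.2) = 7418.7 kJ/s
Energy balance on cold side (adiabatic exchanger): Q = ṁ_c·Cp_c·(T_c,out − T_c,in)
ṁ_c = 7418.7 / [1.71 × (66.8 − -12.6)] = 54.64 kg/s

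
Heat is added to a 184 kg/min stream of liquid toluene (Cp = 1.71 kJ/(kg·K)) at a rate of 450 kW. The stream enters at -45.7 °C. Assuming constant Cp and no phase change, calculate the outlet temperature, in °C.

Q = 450 kW = 27000 kJ/min
ΔT = Q/(ṁ·Cp) = 27000/(184×1.71) = 85.812 K
T_out = -45.7 + 85.812 = 40.112 °C

T_out = 40.1 °C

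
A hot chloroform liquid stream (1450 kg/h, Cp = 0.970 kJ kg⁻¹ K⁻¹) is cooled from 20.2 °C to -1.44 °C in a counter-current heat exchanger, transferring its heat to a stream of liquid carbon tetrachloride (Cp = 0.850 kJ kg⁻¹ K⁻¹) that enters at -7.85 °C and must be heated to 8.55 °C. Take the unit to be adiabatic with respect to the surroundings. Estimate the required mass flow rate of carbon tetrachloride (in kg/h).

ṁ_c = 2180 kg/h

Heat released by hot stream: Q = 1450 × 0.970 × (20.2 − -1.44) = 30437 kJ/h
Energy balance on cold side (adiabatic exchanger): Q = ṁ_c·Cp_c·(T_c,out − T_c,in)
ṁ_c = 30437 / [0.850 × (8.55 − -7.85)] = 2183.4 kg/h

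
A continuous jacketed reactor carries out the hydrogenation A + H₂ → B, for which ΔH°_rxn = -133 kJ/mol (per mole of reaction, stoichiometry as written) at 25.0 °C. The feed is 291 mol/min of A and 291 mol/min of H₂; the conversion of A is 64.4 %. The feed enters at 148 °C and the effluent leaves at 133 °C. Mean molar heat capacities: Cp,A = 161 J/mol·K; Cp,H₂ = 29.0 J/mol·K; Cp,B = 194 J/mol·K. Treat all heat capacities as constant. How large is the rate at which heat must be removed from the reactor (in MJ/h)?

Extent of reaction ξ = 0.644 × 291 = 187.4 mol/min
Reaction term: ξ·ΔH°_rxn = 187.4 × -133 = -24925 kJ/min
Sensible, feed 148→25 °C: -6800.7 kJ/min
Outlet flows (mol/min): A 103.6, H₂ 103.6, B 187.4
Sensible, products 25→133 °C: 6052.3 kJ/min
Q = ΔH = -25673 kJ/min = -427.89 kW
Heat removed = 1540.4 MJ/h

Q_out = 1540 MJ/h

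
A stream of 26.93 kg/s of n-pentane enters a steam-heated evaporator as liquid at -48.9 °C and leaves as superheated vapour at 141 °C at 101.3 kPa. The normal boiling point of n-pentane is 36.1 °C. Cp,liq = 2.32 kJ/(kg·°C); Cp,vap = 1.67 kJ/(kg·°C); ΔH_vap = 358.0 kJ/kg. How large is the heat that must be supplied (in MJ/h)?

Q = 70800 MJ/h

liquid -48.9→36.1 °C: 197.2 kJ/kg
vaporisation at 36.1 °C: 358 kJ/kg
vapour 36.1→141 °C: 175.18 kJ/kg
Δh = 197.2 + 358 + 175.18 = 730.38 kJ/kg
Q = ṁ·Δh = 26.93 kg/s × 730.38 kJ/kg = 19669 kJ/s
|Q| = 19669 kW = 70809 MJ/h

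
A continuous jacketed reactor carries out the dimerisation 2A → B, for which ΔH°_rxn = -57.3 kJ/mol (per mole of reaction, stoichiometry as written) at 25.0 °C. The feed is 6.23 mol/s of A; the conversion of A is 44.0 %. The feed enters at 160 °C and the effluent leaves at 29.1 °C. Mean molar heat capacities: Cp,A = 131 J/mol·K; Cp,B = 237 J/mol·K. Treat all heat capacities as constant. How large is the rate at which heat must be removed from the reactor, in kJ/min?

Extent of reaction ξ = 0.440 × 6.23 / 2 = 1.3706 mol/s
Reaction term: ξ·ΔH°_rxn = 1.3706 × -57.3 = -78.535 kJ/s
Sensible, feed 160→25 °C: -110.18 kJ/s
Outlet flows (mol/s): A 3.4888, B 1.3706
Sensible, products 25→29.1 °C: 3.2056 kJ/s
Q = ΔH = -185.51 kJ/s = -185.51 kW
Heat removed = 11130 kJ/min

Q_out = 11100 kJ/min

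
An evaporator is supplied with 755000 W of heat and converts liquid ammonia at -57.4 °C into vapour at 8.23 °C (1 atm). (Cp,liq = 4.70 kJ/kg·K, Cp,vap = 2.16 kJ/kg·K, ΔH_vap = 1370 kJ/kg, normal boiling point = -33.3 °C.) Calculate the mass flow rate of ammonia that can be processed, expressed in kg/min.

Δh = 4.70×(-33.3−-57.4) + 1370 + 2.16×(8.23−-33.3) = 1573 kJ/kg
Q = 755000 W = 755 kJ/s = 45300 kJ/min
ṁ = Q/Δh = 45300 / 1573 = 28.799 kg/min

ṁ = 28.8 kg/min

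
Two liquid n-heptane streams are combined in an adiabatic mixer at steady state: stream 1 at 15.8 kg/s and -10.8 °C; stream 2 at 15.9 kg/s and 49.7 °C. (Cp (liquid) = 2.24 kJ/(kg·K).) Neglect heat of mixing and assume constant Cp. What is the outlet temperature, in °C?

Adiabatic, steady state ⇒ Σ ṁᵢCp,ᵢ(T_out − Tᵢ) = 0
T_out = Σ ṁᵢCp,ᵢTᵢ / Σ ṁᵢCp,ᵢ
      = 1387.9 / 71.008 = 19.545 °C

T_out = 19.5 °C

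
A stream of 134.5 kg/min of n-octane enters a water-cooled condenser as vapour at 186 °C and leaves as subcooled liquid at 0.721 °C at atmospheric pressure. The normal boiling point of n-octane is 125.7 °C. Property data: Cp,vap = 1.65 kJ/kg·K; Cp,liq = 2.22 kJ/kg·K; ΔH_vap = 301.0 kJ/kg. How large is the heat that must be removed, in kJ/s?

vapour 186→125.7 °C: -99.495 kJ/kg
condensation at 125.7 °C: -301 kJ/kg
liquid 125.7→0.721 °C: -277.45 kJ/kg
Δh = -99.495 + -301 + -277.45 = -677.95 kJ/kg
Q = ṁ·Δh = 134.5 kg/min × -677.95 kJ/kg = -91184 kJ/min
|Q| = 1519.7 kW

Q_c = 1520 kJ/s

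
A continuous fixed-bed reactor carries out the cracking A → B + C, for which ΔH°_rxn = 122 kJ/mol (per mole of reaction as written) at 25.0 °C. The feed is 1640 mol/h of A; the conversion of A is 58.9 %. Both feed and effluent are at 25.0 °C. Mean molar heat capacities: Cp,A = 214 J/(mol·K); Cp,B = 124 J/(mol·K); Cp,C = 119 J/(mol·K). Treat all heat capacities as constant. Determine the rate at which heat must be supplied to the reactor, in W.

Extent of reaction ξ = 0.589 × 1640 = 965.96 mol/h
Reaction term: ξ·ΔH°_rxn = 965.96 × 122 = 117850 kJ/h
Q = ΔH = 117850 kJ/h = 32.735 kW
Heat supplied = 32735 W

Q_in = 32700 W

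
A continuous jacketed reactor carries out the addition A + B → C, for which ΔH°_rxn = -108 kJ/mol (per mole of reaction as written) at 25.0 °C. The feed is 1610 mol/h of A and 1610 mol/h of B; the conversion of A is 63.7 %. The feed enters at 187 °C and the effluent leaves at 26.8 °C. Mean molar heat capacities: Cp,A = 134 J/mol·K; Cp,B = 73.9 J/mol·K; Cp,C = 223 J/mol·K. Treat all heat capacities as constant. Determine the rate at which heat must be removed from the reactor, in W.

Extent of reaction ξ = 0.637 × 1610 = 1025.6 mol/h
Reaction term: ξ·ΔH°_rxn = 1025.6 × -108 = -110760 kJ/h
Sensible, feed 187→25 °C: -54224 kJ/h
Outlet flows (mol/h): A 584.43, B 584.43, C 1025.6
Sensible, products 25→26.8 °C: 630.37 kJ/h
Q = ΔH = -164360 kJ/h = -45.654 kW
Heat removed = 45654 W

Q_out = 45700 W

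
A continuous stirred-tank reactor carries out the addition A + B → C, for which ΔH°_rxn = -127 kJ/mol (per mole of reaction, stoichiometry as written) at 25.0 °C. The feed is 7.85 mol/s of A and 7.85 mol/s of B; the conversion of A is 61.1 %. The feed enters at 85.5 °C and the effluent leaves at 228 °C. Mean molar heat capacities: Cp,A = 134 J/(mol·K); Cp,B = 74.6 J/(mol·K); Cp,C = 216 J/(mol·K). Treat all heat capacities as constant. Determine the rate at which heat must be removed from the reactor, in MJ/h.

Q_out = 1330 MJ/h

Extent of reaction ξ = 0.611 × 7.85 = 4.7963 mol/s
Reaction term: ξ·ΔH°_rxn = 4.7963 × -127 = -609.14 kJ/s
Sensible, feed 85.5→25 °C: -99.069 kJ/s
Outlet flows (mol/s): A 3.0537, B 3.0537, C 4.7963
Sensible, products 25→228 °C: 339.62 kJ/s
Q = ΔH = -368.59 kJ/s = -368.59 kW
Heat removed = 1326.9 MJ/h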